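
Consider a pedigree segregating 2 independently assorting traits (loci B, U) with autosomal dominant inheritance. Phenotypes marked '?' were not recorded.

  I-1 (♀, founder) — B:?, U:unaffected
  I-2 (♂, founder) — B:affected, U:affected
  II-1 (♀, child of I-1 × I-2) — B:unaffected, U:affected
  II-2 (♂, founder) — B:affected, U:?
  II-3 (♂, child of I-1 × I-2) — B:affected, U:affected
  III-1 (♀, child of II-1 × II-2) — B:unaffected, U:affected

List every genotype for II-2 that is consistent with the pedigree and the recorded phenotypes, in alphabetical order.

B/I-1 ? ·: bb|Bb
B/I-2 aff ·: Bb
B/II-1 un I-1×I-2: bb
B/II-2 aff ·: Bb
B/II-3 aff I-1×I-2: Bb|BB
B/III-1 un II-1×II-2: bb
⇒ B over [I-1,I-2,II-1,II-2,II-3,III-1]: 3 consistent
U/I-1 un ·: uu
U/I-2 aff ·: Uu|UU
U/II-1 aff I-1×I-2: Uu
U/II-2 ? ·: uu|Uu|UU
U/II-3 aff I-1×I-2: Uu
U/III-1 aff II-1×II-2: Uu|UU
⇒ U over [I-1,I-2,II-1,II-2,II-3,III-1]: 10 consistent

II-2 ∈ {Bb UU, Bb Uu, Bb uu}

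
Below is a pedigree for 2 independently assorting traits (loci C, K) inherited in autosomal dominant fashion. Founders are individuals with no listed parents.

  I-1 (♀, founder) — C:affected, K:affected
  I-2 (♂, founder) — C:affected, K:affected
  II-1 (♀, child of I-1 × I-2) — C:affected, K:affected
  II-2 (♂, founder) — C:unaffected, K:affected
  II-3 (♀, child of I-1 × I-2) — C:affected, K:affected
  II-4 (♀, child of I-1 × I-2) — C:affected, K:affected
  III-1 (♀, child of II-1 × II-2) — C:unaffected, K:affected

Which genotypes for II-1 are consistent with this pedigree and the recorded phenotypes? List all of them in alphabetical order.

II-1 ∈ {Cc KK, Cc Kk}

C/I-1 aff ·: Cc|CC
C/I-2 aff ·: Cc|CC
C/II-1 aff I-1×I-2: Cc
C/II-2 un ·: cc
C/II-3 aff I-1×I-2: Cc|CC
C/II-4 aff I-1×I-2: Cc|CC
C/III-1 un II-1×II-2: cc
⇒ C over [I-1,I-2,II-1,II-2,II-3,II-4,III-1]: 12 consistent
K/I-1 aff ·: Kk|KK
K/I-2 aff ·: Kk|KK
K/II-1 aff I-1×I-2: Kk|KK
K/II-2 aff ·: Kk|KK
K/II-3 aff I-1×I-2: Kk|KK
K/II-4 aff I-1×I-2: Kk|KK
K/III-1 aff II-1×II-2: Kk|KK
⇒ K over [I-1,I-2,II-1,II-2,II-3,II-4,III-1]: 87 consistent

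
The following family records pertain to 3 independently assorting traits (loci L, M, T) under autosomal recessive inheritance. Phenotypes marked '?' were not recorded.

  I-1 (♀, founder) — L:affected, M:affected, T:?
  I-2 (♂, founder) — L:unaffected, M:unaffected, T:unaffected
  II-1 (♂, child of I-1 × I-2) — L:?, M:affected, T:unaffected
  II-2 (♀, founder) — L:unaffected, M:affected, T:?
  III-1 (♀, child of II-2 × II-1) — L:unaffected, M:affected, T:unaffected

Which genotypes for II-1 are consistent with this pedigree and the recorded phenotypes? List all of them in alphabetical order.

L/I-1 aff ·: ll
L/I-2 un ·: LL|Ll
L/II-1 ? I-1×I-2: Ll|ll
L/II-2 un ·: LL|Ll
L/III-1 un II-2×II-1: LL|Ll
⇒ L over [I-1,I-2,II-1,II-2,III-1]: 10 consistent
M/I-1 aff ·: mm
M/I-2 un ·: Mm
M/II-1 aff I-1×I-2: mm
M/II-2 aff ·: mm
M/III-1 aff II-2×II-1: mm
⇒ M over [I-1,I-2,II-1,II-2,III-1]: 1 consistent
T/I-1 ? ·: TT|Tt|tt
T/I-2 un ·: TT|Tt
T/II-1 un I-1×I-2: TT|Tt
T/II-2 ? ·: TT|Tt|tt
T/III-1 un II-2×II-1: TT|Tt
⇒ T over [I-1,I-2,II-1,II-2,III-1]: 41 consistent

II-1 ∈ {Ll mm TT, Ll mm Tt, ll mm TT, ll mm Tt}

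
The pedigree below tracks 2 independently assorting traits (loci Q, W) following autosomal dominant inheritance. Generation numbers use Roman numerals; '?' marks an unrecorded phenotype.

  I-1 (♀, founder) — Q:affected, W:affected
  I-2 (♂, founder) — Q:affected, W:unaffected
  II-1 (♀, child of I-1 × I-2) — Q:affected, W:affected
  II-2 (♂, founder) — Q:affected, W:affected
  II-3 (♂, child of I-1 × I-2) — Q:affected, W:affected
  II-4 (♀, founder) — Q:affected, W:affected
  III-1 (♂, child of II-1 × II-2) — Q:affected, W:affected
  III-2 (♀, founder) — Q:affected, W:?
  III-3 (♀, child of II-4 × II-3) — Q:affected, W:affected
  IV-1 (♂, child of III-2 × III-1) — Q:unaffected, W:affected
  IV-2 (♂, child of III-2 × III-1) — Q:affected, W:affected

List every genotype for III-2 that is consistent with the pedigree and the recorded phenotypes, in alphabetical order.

III-2 ∈ {Qq WW, Qq Ww, Qq ww}

Q/I-1 aff ·: Qq|QQ
Q/I-2 aff ·: Qq|QQ
Q/II-1 aff I-1×I-2: Qq|QQ
Q/II-2 aff ·: Qq|QQ
Q/II-3 aff I-1×I-2: Qq|QQ
Q/II-4 aff ·: Qq|QQ
Q/III-1 aff II-1×II-2: Qq
Q/III-2 aff ·: Qq
Q/III-3 aff II-4×II-3: Qq|QQ
Q/IV-1 un III-2×III-1: qq
Q/IV-2 aff III-2×III-1: Qq|QQ
⇒ Q over [I-1,I-2,II-1,II-2,II-3,II-4,III-1,III-2,III-3,IV-1,IV-2]: 132 consistent
W/I-1 aff ·: Ww|WW
W/I-2 un ·: ww
W/II-1 aff I-1×I-2: Ww
W/II-2 aff ·: Ww|WW
W/II-3 aff I-1×I-2: Ww
W/II-4 aff ·: Ww|WW
W/III-1 aff II-1×II-2: Ww|WW
W/III-2 ? ·: ww|Ww|WW
W/III-3 aff II-4×II-3: Ww|WW
W/IV-1 aff III-2×III-1: Ww|WW
W/IV-2 aff III-2×III-1: Ww|WW
⇒ W over [I-1,I-2,II-1,II-2,II-3,II-4,III-1,III-2,III-3,IV-1,IV-2]: 240 consistent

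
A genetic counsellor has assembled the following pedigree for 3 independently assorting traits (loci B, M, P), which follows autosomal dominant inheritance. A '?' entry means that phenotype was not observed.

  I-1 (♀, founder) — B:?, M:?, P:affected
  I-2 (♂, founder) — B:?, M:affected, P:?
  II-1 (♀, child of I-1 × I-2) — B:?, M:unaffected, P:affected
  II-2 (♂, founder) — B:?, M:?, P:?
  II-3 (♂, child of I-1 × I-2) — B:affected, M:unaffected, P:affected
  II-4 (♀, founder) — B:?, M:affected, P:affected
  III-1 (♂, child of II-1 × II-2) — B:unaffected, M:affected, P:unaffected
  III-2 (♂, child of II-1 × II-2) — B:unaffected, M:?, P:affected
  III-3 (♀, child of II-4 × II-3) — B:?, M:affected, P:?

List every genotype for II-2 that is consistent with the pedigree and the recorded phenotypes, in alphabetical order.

II-2 ∈ {Bb MM Pp, Bb MM pp, Bb Mm Pp, Bb Mm pp, bb MM Pp, bb MM pp, bb Mm Pp, bb Mm pp}

B/I-1 ? ·: bb|Bb|BB
B/I-2 ? ·: bb|Bb|BB
B/II-1 ? I-1×I-2: bb|Bb
B/II-2 ? ·: bb|Bb
B/II-3 aff I-1×I-2: Bb|BB
B/II-4 ? ·: bb|Bb|BB
B/III-1 un II-1×II-2: bb
B/III-2 un II-1×II-2: bb
B/III-3 ? II-4×II-3: bb|Bb|BB
⇒ B over [I-1,I-2,II-1,II-2,II-3,II-4,III-1,III-2,III-3]: 172 consistent
M/I-1 ? ·: mm|Mm
M/I-2 aff ·: Mm
M/II-1 un I-1×I-2: mm
M/II-2 ? ·: Mm|MM
M/II-3 un I-1×I-2: mm
M/II-4 aff ·: Mm|MM
M/III-1 aff II-1×II-2: Mm
M/III-2 ? II-1×II-2: mm|Mm
M/III-3 aff II-4×II-3: Mm
⇒ M over [I-1,I-2,II-1,II-2,II-3,II-4,III-1,III-2,III-3]: 12 consistent
P/I-1 aff ·: Pp|PP
P/I-2 ? ·: pp|Pp|PP
P/II-1 aff I-1×I-2: Pp
P/II-2 ? ·: pp|Pp
P/II-3 aff I-1×I-2: Pp|PP
P/II-4 aff ·: Pp|PP
P/III-1 un II-1×II-2: pp
P/III-2 aff II-1×II-2: Pp|PP
P/III-3 ? II-4×II-3: pp|Pp|PP
⇒ P over [I-1,I-2,II-1,II-2,II-3,II-4,III-1,III-2,III-3]: 102 consistent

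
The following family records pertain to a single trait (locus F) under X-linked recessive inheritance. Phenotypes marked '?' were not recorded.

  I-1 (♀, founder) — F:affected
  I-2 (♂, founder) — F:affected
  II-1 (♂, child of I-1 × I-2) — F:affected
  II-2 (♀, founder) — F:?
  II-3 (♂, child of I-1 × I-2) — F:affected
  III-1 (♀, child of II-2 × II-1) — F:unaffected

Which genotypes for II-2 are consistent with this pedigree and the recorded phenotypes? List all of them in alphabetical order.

F/I-1 aff ·: X^fX^f
F/I-2 aff ·: X^fY
F/II-1 aff I-1×I-2: X^fY
F/II-2 ? ·: X^FX^F|X^FX^f
F/II-3 aff I-1×I-2: X^fY
F/III-1 un II-2×II-1: X^FX^f
⇒ F over [I-1,I-2,II-1,II-2,II-3,III-1]: 2 consistent

II-2 ∈ {X^FX^F, X^FX^f}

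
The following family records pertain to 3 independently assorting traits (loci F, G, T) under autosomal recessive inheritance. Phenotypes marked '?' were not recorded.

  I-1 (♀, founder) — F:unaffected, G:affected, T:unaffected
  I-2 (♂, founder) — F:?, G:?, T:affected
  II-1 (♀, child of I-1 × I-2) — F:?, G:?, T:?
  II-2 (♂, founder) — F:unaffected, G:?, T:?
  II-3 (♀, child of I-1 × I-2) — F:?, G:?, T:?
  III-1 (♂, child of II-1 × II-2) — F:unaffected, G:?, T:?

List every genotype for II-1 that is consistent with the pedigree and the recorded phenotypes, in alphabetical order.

II-1 ∈ {FF Gg Tt, FF Gg tt, FF gg Tt, FF gg tt, Ff Gg Tt, Ff Gg tt, Ff gg Tt, Ff gg tt, ff Gg Tt, ff Gg tt, ff gg Tt, ff gg tt}

F/I-1 un ·: FF|Ff
F/I-2 ? ·: FF|Ff|ff
F/II-1 ? I-1×I-2: FF|Ff|ff
F/II-2 un ·: FF|Ff
F/II-3 ? I-1×I-2: FF|Ff|ff
F/III-1 un II-1×II-2: FF|Ff
⇒ F over [I-1,I-2,II-1,II-2,II-3,III-1]: 74 consistent
G/I-1 aff ·: gg
G/I-2 ? ·: GG|Gg|gg
G/II-1 ? I-1×I-2: Gg|gg
G/II-2 ? ·: GG|Gg|gg
G/II-3 ? I-1×I-2: Gg|gg
G/III-1 ? II-1×II-2: GG|Gg|gg
⇒ G over [I-1,I-2,II-1,II-2,II-3,III-1]: 33 consistent
T/I-1 un ·: TT|Tt
T/I-2 aff ·: tt
T/II-1 ? I-1×I-2: Tt|tt
T/II-2 ? ·: TT|Tt|tt
T/II-3 ? I-1×I-2: Tt|tt
T/III-1 ? II-1×II-2: TT|Tt|tt
⇒ T over [I-1,I-2,II-1,II-2,II-3,III-1]: 29 consistent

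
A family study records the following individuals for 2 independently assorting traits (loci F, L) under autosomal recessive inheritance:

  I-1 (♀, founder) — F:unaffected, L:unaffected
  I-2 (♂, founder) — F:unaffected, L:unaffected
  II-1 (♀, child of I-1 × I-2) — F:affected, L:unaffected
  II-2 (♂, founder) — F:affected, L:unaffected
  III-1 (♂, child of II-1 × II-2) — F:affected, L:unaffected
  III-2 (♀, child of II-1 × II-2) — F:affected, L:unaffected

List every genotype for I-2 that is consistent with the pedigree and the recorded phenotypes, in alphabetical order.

F/I-1 un ·: Ff
F/I-2 un ·: Ff
F/II-1 aff I-1×I-2: ff
F/II-2 aff ·: ff
F/III-1 aff II-1×II-2: ff
F/III-2 aff II-1×II-2: ff
⇒ F over [I-1,I-2,II-1,II-2,III-1,III-2]: 1 consistent
L/I-1 un ·: LL|Ll
L/I-2 un ·: LL|Ll
L/II-1 un I-1×I-2: LL|Ll
L/II-2 un ·: LL|Ll
L/III-1 un II-1×II-2: LL|Ll
L/III-2 un II-1×II-2: LL|Ll
⇒ L over [I-1,I-2,II-1,II-2,III-1,III-2]: 44 consistent

I-2 ∈ {Ff LL, Ff Ll}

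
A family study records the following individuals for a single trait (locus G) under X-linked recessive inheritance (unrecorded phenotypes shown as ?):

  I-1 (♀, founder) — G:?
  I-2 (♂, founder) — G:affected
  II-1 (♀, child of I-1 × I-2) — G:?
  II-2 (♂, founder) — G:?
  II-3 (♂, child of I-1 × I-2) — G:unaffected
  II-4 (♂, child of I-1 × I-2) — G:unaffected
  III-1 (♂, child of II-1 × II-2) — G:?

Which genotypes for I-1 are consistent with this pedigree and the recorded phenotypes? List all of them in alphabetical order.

G/I-1 ? ·: X^GX^G|X^GX^g
G/I-2 aff ·: X^gY
G/II-1 ? I-1×I-2: X^GX^g|X^gX^g
G/II-2 ? ·: X^GY|X^gY
G/II-3 un I-1×I-2: X^GY
G/II-4 un I-1×I-2: X^GY
G/III-1 ? II-1×II-2: X^GY|X^gY
⇒ G over [I-1,I-2,II-1,II-2,II-3,II-4,III-1]: 10 consistent

I-1 ∈ {X^GX^G, X^GX^g}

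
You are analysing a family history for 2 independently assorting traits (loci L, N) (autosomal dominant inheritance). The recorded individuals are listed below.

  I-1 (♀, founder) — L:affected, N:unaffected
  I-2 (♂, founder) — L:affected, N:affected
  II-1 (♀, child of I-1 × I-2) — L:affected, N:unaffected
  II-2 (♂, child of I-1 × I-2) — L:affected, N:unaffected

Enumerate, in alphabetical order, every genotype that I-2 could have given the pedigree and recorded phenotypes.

L/I-1 aff ·: Ll|LL
L/I-2 aff ·: Ll|LL
L/II-1 aff I-1×I-2: Ll|LL
L/II-2 aff I-1×I-2: Ll|LL
⇒ L over [I-1,I-2,II-1,II-2]: 13 consistent
N/I-1 un ·: nn
N/I-2 aff ·: Nn
N/II-1 un I-1×I-2: nn
N/II-2 un I-1×I-2: nn
⇒ N over [I-1,I-2,II-1,II-2]: 1 consistent

I-2 ∈ {LL Nn, Ll Nn}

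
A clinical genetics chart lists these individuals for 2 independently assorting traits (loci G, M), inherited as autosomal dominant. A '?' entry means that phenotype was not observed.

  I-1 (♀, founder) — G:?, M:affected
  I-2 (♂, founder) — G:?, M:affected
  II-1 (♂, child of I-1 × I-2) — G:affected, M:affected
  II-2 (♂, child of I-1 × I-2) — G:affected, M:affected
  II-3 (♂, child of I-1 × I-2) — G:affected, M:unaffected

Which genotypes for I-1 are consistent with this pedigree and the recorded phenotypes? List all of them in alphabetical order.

I-1 ∈ {GG Mm, Gg Mm, gg Mm}

G/I-1 ? ·: gg|Gg|GG
G/I-2 ? ·: gg|Gg|GG
G/II-1 aff I-1×I-2: Gg|GG
G/II-2 aff I-1×I-2: Gg|GG
G/II-3 aff I-1×I-2: Gg|GG
⇒ G over [I-1,I-2,II-1,II-2,II-3]: 29 consistent
M/I-1 aff ·: Mm
M/I-2 aff ·: Mm
M/II-1 aff I-1×I-2: Mm|MM
M/II-2 aff I-1×I-2: Mm|MM
M/II-3 un I-1×I-2: mm
⇒ M over [I-1,I-2,II-1,II-2,II-3]: 4 consistent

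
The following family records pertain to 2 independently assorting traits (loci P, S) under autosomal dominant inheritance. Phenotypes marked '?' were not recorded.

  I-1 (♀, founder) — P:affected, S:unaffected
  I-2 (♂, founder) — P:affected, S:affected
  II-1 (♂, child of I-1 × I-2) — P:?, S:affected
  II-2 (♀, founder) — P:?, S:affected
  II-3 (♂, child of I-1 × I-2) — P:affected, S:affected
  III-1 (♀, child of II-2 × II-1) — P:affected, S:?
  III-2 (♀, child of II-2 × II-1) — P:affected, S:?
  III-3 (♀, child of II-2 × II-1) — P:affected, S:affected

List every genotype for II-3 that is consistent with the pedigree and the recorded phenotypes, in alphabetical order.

II-3 ∈ {PP Ss, Pp Ss}

P/I-1 aff ·: Pp|PP
P/I-2 aff ·: Pp|PP
P/II-1 ? I-1×I-2: pp|Pp|PP
P/II-2 ? ·: pp|Pp|PP
P/II-3 aff I-1×I-2: Pp|PP
P/III-1 aff II-2×II-1: Pp|PP
P/III-2 aff II-2×II-1: Pp|PP
P/III-3 aff II-2×II-1: Pp|PP
⇒ P over [I-1,I-2,II-1,II-2,II-3,III-1,III-2,III-3]: 176 consistent
S/I-1 un ·: ss
S/I-2 aff ·: Ss|SS
S/II-1 aff I-1×I-2: Ss
S/II-2 aff ·: Ss|SS
S/II-3 aff I-1×I-2: Ss
S/III-1 ? II-2×II-1: ss|Ss|SS
S/III-2 ? II-2×II-1: ss|Ss|SS
S/III-3 aff II-2×II-1: Ss|SS
⇒ S over [I-1,I-2,II-1,II-2,II-3,III-1,III-2,III-3]: 52 consistent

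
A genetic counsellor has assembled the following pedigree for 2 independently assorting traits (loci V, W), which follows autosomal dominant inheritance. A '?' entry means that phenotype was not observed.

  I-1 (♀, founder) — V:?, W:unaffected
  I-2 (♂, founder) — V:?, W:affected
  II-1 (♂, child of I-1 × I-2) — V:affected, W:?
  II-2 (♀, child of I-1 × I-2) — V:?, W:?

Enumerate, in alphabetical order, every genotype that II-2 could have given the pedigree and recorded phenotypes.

II-2 ∈ {VV Ww, VV ww, Vv Ww, Vv ww, vv Ww, vv ww}

V/I-1 ? ·: vv|Vv|VV
V/I-2 ? ·: vv|Vv|VV
V/II-1 aff I-1×I-2: Vv|VV
V/II-2 ? I-1×I-2: vv|Vv|VV
⇒ V over [I-1,I-2,II-1,II-2]: 21 consistent
W/I-1 un ·: ww
W/I-2 aff ·: Ww|WW
W/II-1 ? I-1×I-2: ww|Ww
W/II-2 ? I-1×I-2: ww|Ww
⇒ W over [I-1,I-2,II-1,II-2]: 5 consistent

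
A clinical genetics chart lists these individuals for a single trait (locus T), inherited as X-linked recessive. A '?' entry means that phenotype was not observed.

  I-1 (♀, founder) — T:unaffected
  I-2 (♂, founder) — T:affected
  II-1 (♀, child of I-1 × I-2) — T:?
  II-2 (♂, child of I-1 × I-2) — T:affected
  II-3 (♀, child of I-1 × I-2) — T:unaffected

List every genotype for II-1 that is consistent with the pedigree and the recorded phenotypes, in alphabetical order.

II-1 ∈ {X^TX^t, X^tX^t}

T/I-1 un ·: X^TX^t
T/I-2 aff ·: X^tY
T/II-1 ? I-1×I-2: X^TX^t|X^tX^t
T/II-2 aff I-1×I-2: X^tY
T/II-3 un I-1×I-2: X^TX^t
⇒ T over [I-1,I-2,II-1,II-2,II-3]: 2 consistent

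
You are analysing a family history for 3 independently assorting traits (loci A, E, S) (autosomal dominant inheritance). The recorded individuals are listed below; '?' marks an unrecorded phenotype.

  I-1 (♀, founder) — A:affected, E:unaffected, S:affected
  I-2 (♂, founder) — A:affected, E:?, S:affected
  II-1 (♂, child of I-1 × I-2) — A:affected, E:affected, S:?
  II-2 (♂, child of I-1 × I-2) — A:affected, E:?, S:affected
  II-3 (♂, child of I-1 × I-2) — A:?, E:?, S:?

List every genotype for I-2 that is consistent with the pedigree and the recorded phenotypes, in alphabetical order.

A/I-1 aff ·: Aa|AA
A/I-2 aff ·: Aa|AA
A/II-1 aff I-1×I-2: Aa|AA
A/II-2 aff I-1×I-2: Aa|AA
A/II-3 ? I-1×I-2: aa|Aa|AA
⇒ A over [I-1,I-2,II-1,II-2,II-3]: 29 consistent
E/I-1 un ·: ee
E/I-2 ? ·: Ee|EE
E/II-1 aff I-1×I-2: Ee
E/II-2 ? I-1×I-2: ee|Ee
E/II-3 ? I-1×I-2: ee|Ee
⇒ E over [I-1,I-2,II-1,II-2,II-3]: 5 consistent
S/I-1 aff ·: Ss|SS
S/I-2 aff ·: Ss|SS
S/II-1 ? I-1×I-2: ss|Ss|SS
S/II-2 aff I-1×I-2: Ss|SS
S/II-3 ? I-1×I-2: ss|Ss|SS
⇒ S over [I-1,I-2,II-1,II-2,II-3]: 35 consistent

I-2 ∈ {AA EE SS, AA EE Ss, AA Ee SS, AA Ee Ss, Aa EE SS, Aa EE Ss, Aa Ee SS, Aa Ee Ss}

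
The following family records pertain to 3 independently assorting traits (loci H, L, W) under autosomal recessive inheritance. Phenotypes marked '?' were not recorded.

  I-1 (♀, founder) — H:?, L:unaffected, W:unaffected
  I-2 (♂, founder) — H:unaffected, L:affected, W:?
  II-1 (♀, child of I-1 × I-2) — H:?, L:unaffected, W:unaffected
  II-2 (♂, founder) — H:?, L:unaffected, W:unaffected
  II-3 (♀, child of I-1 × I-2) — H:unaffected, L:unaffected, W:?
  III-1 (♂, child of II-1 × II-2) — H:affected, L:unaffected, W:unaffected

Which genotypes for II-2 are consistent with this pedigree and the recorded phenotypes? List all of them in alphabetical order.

II-2 ∈ {Hh LL WW, Hh LL Ww, Hh Ll WW, Hh Ll Ww, hh LL WW, hh LL Ww, hh Ll WW, hh Ll Ww}

H/I-1 ? ·: HH|Hh|hh
H/I-2 un ·: HH|Hh
H/II-1 ? I-1×I-2: Hh|hh
H/II-2 ? ·: Hh|hh
H/II-3 un I-1×I-2: HH|Hh
H/III-1 aff II-1×II-2: hh
⇒ H over [I-1,I-2,II-1,II-2,II-3,III-1]: 22 consistent
L/I-1 un ·: LL|Ll
L/I-2 aff ·: ll
L/II-1 un I-1×I-2: Ll
L/II-2 un ·: LL|Ll
L/II-3 un I-1×I-2: Ll
L/III-1 un II-1×II-2: LL|Ll
⇒ L over [I-1,I-2,II-1,II-2,II-3,III-1]: 8 consistent
W/I-1 un ·: WW|Ww
W/I-2 ? ·: WW|Ww|ww
W/II-1 un I-1×I-2: WW|Ww
W/II-2 un ·: WW|Ww
W/II-3 ? I-1×I-2: WW|Ww|ww
W/III-1 un II-1×II-2: WW|Ww
⇒ W over [I-1,I-2,II-1,II-2,II-3,III-1]: 64 consistent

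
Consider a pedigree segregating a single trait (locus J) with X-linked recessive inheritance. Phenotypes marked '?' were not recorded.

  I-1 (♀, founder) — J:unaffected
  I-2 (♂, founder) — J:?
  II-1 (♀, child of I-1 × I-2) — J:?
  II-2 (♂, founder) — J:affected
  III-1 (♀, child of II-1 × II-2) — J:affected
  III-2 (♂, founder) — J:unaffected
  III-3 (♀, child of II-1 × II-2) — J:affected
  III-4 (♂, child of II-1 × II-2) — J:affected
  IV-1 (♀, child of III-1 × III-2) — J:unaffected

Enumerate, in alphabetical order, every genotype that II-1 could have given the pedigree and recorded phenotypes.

II-1 ∈ {X^JX^j, X^jX^j}

J/I-1 un ·: X^JX^J|X^JX^j
J/I-2 ? ·: X^JY|X^jY
J/II-1 ? I-1×I-2: X^JX^j|X^jX^j
J/II-2 aff ·: X^jY
J/III-1 aff II-1×II-2: X^jX^j
J/III-2 un ·: X^JY
J/III-3 aff II-1×II-2: X^jX^j
J/III-4 aff II-1×II-2: X^jY
J/IV-1 un III-1×III-2: X^JX^j
⇒ J over [I-1,I-2,II-1,II-2,III-1,III-2,III-3,III-4,IV-1]: 4 consistent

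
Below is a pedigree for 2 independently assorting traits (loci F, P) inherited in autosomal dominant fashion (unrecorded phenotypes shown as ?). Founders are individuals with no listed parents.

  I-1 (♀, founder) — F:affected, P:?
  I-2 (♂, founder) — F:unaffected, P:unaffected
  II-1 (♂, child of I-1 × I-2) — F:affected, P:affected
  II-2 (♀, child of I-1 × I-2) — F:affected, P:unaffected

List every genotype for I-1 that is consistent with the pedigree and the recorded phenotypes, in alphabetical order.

I-1 ∈ {FF Pp, Ff Pp}

F/I-1 aff ·: Ff|FF
F/I-2 un ·: ff
F/II-1 aff I-1×I-2: Ff
F/II-2 aff I-1×I-2: Ff
⇒ F over [I-1,I-2,II-1,II-2]: 2 consistent
P/I-1 ? ·: Pp
P/I-2 un ·: pp
P/II-1 aff I-1×I-2: Pp
P/II-2 un I-1×I-2: pp
⇒ P over [I-1,I-2,II-1,II-2]: 1 consistent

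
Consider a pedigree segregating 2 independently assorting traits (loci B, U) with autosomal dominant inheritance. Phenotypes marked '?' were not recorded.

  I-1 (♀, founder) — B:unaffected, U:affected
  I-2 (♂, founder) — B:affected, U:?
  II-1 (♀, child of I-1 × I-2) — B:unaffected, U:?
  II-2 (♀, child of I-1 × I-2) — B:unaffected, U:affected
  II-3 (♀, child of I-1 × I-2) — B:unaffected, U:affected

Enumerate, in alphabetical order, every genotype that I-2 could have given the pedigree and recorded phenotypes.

I-2 ∈ {Bb UU, Bb Uu, Bb uu}

B/I-1 un ·: bb
B/I-2 aff ·: Bb
B/II-1 un I-1×I-2: bb
B/II-2 un I-1×I-2: bb
B/II-3 un I-1×I-2: bb
⇒ B over [I-1,I-2,II-1,II-2,II-3]: 1 consistent
U/I-1 aff ·: Uu|UU
U/I-2 ? ·: uu|Uu|UU
U/II-1 ? I-1×I-2: uu|Uu|UU
U/II-2 aff I-1×I-2: Uu|UU
U/II-3 aff I-1×I-2: Uu|UU
⇒ U over [I-1,I-2,II-1,II-2,II-3]: 32 consistent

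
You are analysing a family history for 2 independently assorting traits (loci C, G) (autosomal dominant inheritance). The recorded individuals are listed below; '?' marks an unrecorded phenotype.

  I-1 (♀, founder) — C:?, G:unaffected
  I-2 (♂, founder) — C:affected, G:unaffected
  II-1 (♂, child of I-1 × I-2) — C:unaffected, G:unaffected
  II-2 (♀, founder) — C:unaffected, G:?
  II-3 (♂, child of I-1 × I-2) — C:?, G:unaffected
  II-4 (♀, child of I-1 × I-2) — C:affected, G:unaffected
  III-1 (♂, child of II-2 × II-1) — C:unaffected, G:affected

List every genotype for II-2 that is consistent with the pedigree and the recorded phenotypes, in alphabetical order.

II-2 ∈ {cc GG, cc Gg}

C/I-1 ? ·: cc|Cc
C/I-2 aff ·: Cc
C/II-1 un I-1×I-2: cc
C/II-2 un ·: cc
C/II-3 ? I-1×I-2: cc|Cc|CC
C/II-4 aff I-1×I-2: Cc|CC
C/III-1 un II-2×II-1: cc
⇒ C over [I-1,I-2,II-1,II-2,II-3,II-4,III-1]: 8 consistent
G/I-1 un ·: gg
G/I-2 un ·: gg
G/II-1 un I-1×I-2: gg
G/II-2 ? ·: Gg|GG
G/II-3 un I-1×I-2: gg
G/II-4 un I-1×I-2: gg
G/III-1 aff II-2×II-1: Gg
⇒ G over [I-1,I-2,II-1,II-2,II-3,II-4,III-1]: 2 consistent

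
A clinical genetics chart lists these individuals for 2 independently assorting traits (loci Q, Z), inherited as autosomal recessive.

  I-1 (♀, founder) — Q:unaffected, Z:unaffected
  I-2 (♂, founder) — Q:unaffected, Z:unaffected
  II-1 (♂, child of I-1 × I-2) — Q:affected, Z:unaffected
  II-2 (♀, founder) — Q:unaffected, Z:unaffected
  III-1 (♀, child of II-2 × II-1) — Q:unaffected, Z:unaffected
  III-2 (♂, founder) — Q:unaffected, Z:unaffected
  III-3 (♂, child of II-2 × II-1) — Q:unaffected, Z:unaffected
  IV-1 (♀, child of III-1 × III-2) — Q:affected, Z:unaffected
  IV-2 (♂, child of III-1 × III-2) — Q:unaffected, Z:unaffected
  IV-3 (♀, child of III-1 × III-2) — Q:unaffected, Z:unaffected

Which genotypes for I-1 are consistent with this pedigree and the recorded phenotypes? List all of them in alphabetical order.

I-1 ∈ {Qq ZZ, Qq Zz}

Q/I-1 un ·: Qq
Q/I-2 un ·: Qq
Q/II-1 aff I-1×I-2: qq
Q/II-2 un ·: QQ|Qq
Q/III-1 un II-2×II-1: Qq
Q/III-2 un ·: Qq
Q/III-3 un II-2×II-1: Qq
Q/IV-1 aff III-1×III-2: qq
Q/IV-2 un III-1×III-2: QQ|Qq
Q/IV-3 un III-1×III-2: QQ|Qq
⇒ Q over [I-1,I-2,II-1,II-2,III-1,III-2,III-3,IV-1,IV-2,IV-3]: 8 consistent
Z/I-1 un ·: ZZ|Zz
Z/I-2 un ·: ZZ|Zz
Z/II-1 un I-1×I-2: ZZ|Zz
Z/II-2 un ·: ZZ|Zz
Z/III-1 un II-2×II-1: ZZ|Zz
Z/III-2 un ·: ZZ|Zz
Z/III-3 un II-2×II-1: ZZ|Zz
Z/IV-1 un III-1×III-2: ZZ|Zz
Z/IV-2 un III-1×III-2: ZZ|Zz
Z/IV-3 un III-1×III-2: ZZ|Zz
⇒ Z over [I-1,I-2,II-1,II-2,III-1,III-2,III-3,IV-1,IV-2,IV-3]: 536 consistent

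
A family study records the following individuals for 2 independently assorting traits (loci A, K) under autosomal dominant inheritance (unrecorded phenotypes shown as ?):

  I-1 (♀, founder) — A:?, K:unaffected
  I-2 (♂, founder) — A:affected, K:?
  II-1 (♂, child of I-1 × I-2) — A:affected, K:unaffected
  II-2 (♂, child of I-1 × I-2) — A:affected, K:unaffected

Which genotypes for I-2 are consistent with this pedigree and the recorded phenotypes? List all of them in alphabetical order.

A/I-1 ? ·: aa|Aa|AA
A/I-2 aff ·: Aa|AA
A/II-1 aff I-1×I-2: Aa|AA
A/II-2 aff I-1×I-2: Aa|AA
⇒ A over [I-1,I-2,II-1,II-2]: 15 consistent
K/I-1 un ·: kk
K/I-2 ? ·: kk|Kk
K/II-1 un I-1×I-2: kk
K/II-2 un I-1×I-2: kk
⇒ K over [I-1,I-2,II-1,II-2]: 2 consistent

I-2 ∈ {AA Kk, AA kk, Aa Kk, Aa kk}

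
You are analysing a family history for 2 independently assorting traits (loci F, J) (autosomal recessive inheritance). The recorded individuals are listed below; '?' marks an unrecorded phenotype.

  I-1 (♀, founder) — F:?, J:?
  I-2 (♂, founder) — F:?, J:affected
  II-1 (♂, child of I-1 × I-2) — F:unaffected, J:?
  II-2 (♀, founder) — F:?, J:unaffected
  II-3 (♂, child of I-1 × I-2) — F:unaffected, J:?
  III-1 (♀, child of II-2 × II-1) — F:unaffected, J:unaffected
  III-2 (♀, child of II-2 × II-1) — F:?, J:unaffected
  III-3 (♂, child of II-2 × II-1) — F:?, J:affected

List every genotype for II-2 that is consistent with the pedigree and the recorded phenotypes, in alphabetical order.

F/I-1 ? ·: FF|Ff|ff
F/I-2 ? ·: FF|Ff|ff
F/II-1 un I-1×I-2: FF|Ff
F/II-2 ? ·: FF|Ff|ff
F/II-3 un I-1×I-2: FF|Ff
F/III-1 un II-2×II-1: FF|Ff
F/III-2 ? II-2×II-1: FF|Ff|ff
F/III-3 ? II-2×II-1: FF|Ff|ff
⇒ F over [I-1,I-2,II-1,II-2,II-3,III-1,III-2,III-3]: 370 consistent
J/I-1 ? ·: JJ|Jj|jj
J/I-2 aff ·: jj
J/II-1 ? I-1×I-2: Jj|jj
J/II-2 un ·: Jj
J/II-3 ? I-1×I-2: Jj|jj
J/III-1 un II-2×II-1: JJ|Jj
J/III-2 un II-2×II-1: JJ|Jj
J/III-3 aff II-2×II-1: jj
⇒ J over [I-1,I-2,II-1,II-2,II-3,III-1,III-2,III-3]: 15 consistent

II-2 ∈ {FF Jj, Ff Jj, ff Jj}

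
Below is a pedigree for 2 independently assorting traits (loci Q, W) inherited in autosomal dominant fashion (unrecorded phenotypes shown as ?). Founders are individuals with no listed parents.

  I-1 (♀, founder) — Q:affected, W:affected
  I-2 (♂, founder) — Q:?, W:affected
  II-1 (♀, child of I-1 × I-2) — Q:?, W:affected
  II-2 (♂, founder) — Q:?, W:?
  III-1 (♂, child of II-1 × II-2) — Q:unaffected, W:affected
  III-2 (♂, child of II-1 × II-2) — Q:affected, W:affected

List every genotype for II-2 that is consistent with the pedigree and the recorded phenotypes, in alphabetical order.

Q/I-1 aff ·: Qq|QQ
Q/I-2 ? ·: qq|Qq|QQ
Q/II-1 ? I-1×I-2: qq|Qq
Q/II-2 ? ·: qq|Qq
Q/III-1 un II-1×II-2: qq
Q/III-2 aff II-1×II-2: Qq|QQ
⇒ Q over [I-1,I-2,II-1,II-2,III-1,III-2]: 17 consistent
W/I-1 aff ·: Ww|WW
W/I-2 aff ·: Ww|WW
W/II-1 aff I-1×I-2: Ww|WW
W/II-2 ? ·: ww|Ww|WW
W/III-1 aff II-1×II-2: Ww|WW
W/III-2 aff II-1×II-2: Ww|WW
⇒ W over [I-1,I-2,II-1,II-2,III-1,III-2]: 51 consistent

II-2 ∈ {Qq WW, Qq Ww, Qq ww, qq WW, qq Ww, qq ww}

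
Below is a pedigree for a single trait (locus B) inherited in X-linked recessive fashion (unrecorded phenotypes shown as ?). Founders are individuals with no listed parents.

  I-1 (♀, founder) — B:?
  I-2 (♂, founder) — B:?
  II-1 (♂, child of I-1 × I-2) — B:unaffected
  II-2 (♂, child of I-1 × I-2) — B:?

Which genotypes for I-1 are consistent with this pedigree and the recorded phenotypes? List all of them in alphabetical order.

B/I-1 ? ·: X^BX^B|X^BX^b
B/I-2 ? ·: X^BY|X^bY
B/II-1 un I-1×I-2: X^BY
B/II-2 ? I-1×I-2: X^BY|X^bY
⇒ B over [I-1,I-2,II-1,II-2]: 6 consistent

I-1 ∈ {X^BX^B, X^BX^b}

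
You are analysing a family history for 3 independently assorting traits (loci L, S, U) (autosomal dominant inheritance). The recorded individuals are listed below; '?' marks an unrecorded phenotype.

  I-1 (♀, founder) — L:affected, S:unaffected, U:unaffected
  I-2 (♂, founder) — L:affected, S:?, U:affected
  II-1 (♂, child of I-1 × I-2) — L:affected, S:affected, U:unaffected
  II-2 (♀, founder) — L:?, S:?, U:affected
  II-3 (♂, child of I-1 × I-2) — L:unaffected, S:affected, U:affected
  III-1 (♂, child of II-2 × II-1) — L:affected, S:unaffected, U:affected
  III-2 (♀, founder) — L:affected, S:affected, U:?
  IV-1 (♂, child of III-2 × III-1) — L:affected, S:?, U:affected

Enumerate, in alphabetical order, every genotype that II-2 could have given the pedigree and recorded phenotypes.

L/I-1 aff ·: Ll
L/I-2 aff ·: Ll
L/II-1 aff I-1×I-2: Ll|LL
L/II-2 ? ·: ll|Ll|LL
L/II-3 un I-1×I-2: ll
L/III-1 aff II-2×II-1: Ll|LL
L/III-2 aff ·: Ll|LL
L/IV-1 aff III-2×III-1: Ll|LL
⇒ L over [I-1,I-2,II-1,II-2,II-3,III-1,III-2,IV-1]: 32 consistent
S/I-1 un ·: ss
S/I-2 ? ·: Ss|SS
S/II-1 aff I-1×I-2: Ss
S/II-2 ? ·: ss|Ss
S/II-3 aff I-1×I-2: Ss
S/III-1 un II-2×II-1: ss
S/III-2 aff ·: Ss|SS
S/IV-1 ? III-2×III-1: ss|Ss
⇒ S over [I-1,I-2,II-1,II-2,II-3,III-1,III-2,IV-1]: 12 consistent
U/I-1 un ·: uu
U/I-2 aff ·: Uu
U/II-1 un I-1×I-2: uu
U/II-2 aff ·: Uu|UU
U/II-3 aff I-1×I-2: Uu
U/III-1 aff II-2×II-1: Uu
U/III-2 ? ·: uu|Uu|UU
U/IV-1 aff III-2×III-1: Uu|UU
⇒ U over [I-1,I-2,II-1,II-2,II-3,III-1,III-2,IV-1]: 10 consistent

II-2 ∈ {LL Ss UU, LL Ss Uu, LL ss UU, LL ss Uu, Ll Ss UU, Ll Ss Uu, Ll ss UU, Ll ss Uu, ll Ss UU, ll Ss Uu, ll ss UU, ll ss Uu}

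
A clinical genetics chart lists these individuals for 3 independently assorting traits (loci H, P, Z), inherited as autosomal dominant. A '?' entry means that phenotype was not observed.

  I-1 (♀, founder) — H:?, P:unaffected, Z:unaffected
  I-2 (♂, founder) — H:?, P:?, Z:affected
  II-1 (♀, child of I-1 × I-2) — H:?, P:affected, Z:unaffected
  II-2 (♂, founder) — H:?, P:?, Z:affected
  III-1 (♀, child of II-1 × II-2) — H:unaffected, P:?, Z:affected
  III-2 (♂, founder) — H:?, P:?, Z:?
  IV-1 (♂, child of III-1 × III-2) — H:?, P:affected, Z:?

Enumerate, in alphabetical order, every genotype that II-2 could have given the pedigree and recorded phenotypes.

H/I-1 ? ·: hh|Hh|HH
H/I-2 ? ·: hh|Hh|HH
H/II-1 ? I-1×I-2: hh|Hh
H/II-2 ? ·: hh|Hh
H/III-1 un II-1×II-2: hh
H/III-2 ? ·: hh|Hh|HH
H/IV-1 ? III-1×III-2: hh|Hh
⇒ H over [I-1,I-2,II-1,II-2,III-1,III-2,IV-1]: 88 consistent
P/I-1 un ·: pp
P/I-2 ? ·: Pp|PP
P/II-1 aff I-1×I-2: Pp
P/II-2 ? ·: pp|Pp|PP
P/III-1 ? II-1×II-2: pp|Pp|PP
P/III-2 ? ·: pp|Pp|PP
P/IV-1 aff III-1×III-2: Pp|PP
⇒ P over [I-1,I-2,II-1,II-2,III-1,III-2,IV-1]: 54 consistent
Z/I-1 un ·: zz
Z/I-2 aff ·: Zz
Z/II-1 un I-1×I-2: zz
Z/II-2 aff ·: Zz|ZZ
Z/III-1 aff II-1×II-2: Zz
Z/III-2 ? ·: zz|Zz|ZZ
Z/IV-1 ? III-1×III-2: zz|Zz|ZZ
⇒ Z over [I-1,I-2,II-1,II-2,III-1,III-2,IV-1]: 14 consistent

II-2 ∈ {Hh PP ZZ, Hh PP Zz, Hh Pp ZZ, Hh Pp Zz, Hh pp ZZ, Hh pp Zz, hh PP ZZ, hh PP Zz, hh Pp ZZ, hh Pp Zz, hh pp ZZ, hh pp Zz}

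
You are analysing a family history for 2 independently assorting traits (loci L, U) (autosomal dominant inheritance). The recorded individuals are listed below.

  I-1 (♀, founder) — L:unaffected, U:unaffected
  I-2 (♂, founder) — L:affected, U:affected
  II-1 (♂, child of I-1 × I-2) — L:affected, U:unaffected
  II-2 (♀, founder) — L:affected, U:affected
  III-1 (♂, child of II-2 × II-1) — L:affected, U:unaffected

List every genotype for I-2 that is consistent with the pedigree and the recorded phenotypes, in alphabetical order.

I-2 ∈ {LL Uu, Ll Uu}

L/I-1 un ·: ll
L/I-2 aff ·: Ll|LL
L/II-1 aff I-1×I-2: Ll
L/II-2 aff ·: Ll|LL
L/III-1 aff II-2×II-1: Ll|LL
⇒ L over [I-1,I-2,II-1,II-2,III-1]: 8 consistent
U/I-1 un ·: uu
U/I-2 aff ·: Uu
U/II-1 un I-1×I-2: uu
U/II-2 aff ·: Uu
U/III-1 un II-2×II-1: uu
⇒ U over [I-1,I-2,II-1,II-2,III-1]: 1 consistent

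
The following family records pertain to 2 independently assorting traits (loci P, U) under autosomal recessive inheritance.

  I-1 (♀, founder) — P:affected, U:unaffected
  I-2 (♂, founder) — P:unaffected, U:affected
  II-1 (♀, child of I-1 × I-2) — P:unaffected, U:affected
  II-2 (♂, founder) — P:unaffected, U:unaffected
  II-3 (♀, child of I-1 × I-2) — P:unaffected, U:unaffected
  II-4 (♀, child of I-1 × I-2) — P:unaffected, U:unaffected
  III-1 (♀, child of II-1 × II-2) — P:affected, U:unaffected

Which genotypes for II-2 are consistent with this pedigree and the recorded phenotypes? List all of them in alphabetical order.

P/I-1 aff ·: pp
P/I-2 un ·: PP|Pp
P/II-1 un I-1×I-2: Pp
P/II-2 un ·: Pp
P/II-3 un I-1×I-2: Pp
P/II-4 un I-1×I-2: Pp
P/III-1 aff II-1×II-2: pp
⇒ P over [I-1,I-2,II-1,II-2,II-3,II-4,III-1]: 2 consistent
U/I-1 un ·: Uu
U/I-2 aff ·: uu
U/II-1 aff I-1×I-2: uu
U/II-2 un ·: UU|Uu
U/II-3 un I-1×I-2: Uu
U/II-4 un I-1×I-2: Uu
U/III-1 un II-1×II-2: Uu
⇒ U over [I-1,I-2,II-1,II-2,II-3,II-4,III-1]: 2 consistent

II-2 ∈ {Pp UU, Pp Uu}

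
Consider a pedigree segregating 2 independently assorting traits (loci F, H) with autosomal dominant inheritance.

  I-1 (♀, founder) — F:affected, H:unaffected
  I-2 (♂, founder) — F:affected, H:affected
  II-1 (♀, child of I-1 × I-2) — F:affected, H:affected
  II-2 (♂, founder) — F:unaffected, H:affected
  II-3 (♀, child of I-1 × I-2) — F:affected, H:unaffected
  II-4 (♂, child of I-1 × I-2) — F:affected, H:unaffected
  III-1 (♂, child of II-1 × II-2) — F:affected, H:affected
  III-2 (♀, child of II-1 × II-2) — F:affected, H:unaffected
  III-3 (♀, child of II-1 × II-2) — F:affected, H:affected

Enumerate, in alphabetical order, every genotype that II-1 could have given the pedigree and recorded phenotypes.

F/I-1 aff ·: Ff|FF
F/I-2 aff ·: Ff|FF
F/II-1 aff I-1×I-2: Ff|FF
F/II-2 un ·: ff
F/II-3 aff I-1×I-2: Ff|FF
F/II-4 aff I-1×I-2: Ff|FF
F/III-1 aff II-1×II-2: Ff
F/III-2 aff II-1×II-2: Ff
F/III-3 aff II-1×II-2: Ff
⇒ F over [I-1,I-2,II-1,II-2,II-3,II-4,III-1,III-2,III-3]: 25 consistent
H/I-1 un ·: hh
H/I-2 aff ·: Hh
H/II-1 aff I-1×I-2: Hh
H/II-2 aff ·: Hh
H/II-3 un I-1×I-2: hh
H/II-4 un I-1×I-2: hh
H/III-1 aff II-1×II-2: Hh|HH
H/III-2 un II-1×II-2: hh
H/III-3 aff II-1×II-2: Hh|HH
⇒ H over [I-1,I-2,II-1,II-2,II-3,II-4,III-1,III-2,III-3]: 4 consistent

II-1 ∈ {FF Hh, Ff Hh}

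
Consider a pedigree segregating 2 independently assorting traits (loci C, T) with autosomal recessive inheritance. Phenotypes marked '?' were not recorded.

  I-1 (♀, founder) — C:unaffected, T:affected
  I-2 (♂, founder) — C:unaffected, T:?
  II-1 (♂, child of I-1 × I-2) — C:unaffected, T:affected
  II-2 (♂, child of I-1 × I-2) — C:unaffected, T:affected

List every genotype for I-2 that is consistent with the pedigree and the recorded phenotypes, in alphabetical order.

C/I-1 un ·: CC|Cc
C/I-2 un ·: CC|Cc
C/II-1 un I-1×I-2: CC|Cc
C/II-2 un I-1×I-2: CC|Cc
⇒ C over [I-1,I-2,II-1,II-2]: 13 consistent
T/I-1 aff ·: tt
T/I-2 ? ·: Tt|tt
T/II-1 aff I-1×I-2: tt
T/II-2 aff I-1×I-2: tt
⇒ T over [I-1,I-2,II-1,II-2]: 2 consistent

I-2 ∈ {CC Tt, CC tt, Cc Tt, Cc tt}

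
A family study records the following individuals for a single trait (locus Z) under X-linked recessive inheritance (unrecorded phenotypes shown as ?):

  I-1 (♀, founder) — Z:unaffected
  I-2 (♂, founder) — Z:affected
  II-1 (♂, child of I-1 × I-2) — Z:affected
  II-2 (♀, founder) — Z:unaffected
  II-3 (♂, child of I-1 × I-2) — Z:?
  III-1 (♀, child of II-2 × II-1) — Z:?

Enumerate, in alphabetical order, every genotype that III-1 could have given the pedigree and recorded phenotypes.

Z/I-1 un ·: X^ZX^z
Z/I-2 aff ·: X^zY
Z/II-1 aff I-1×I-2: X^zY
Z/II-2 un ·: X^ZX^Z|X^ZX^z
Z/II-3 ? I-1×I-2: X^ZY|X^zY
Z/III-1 ? II-2×II-1: X^ZX^z|X^zX^z
⇒ Z over [I-1,I-2,II-1,II-2,II-3,III-1]: 6 consistent

III-1 ∈ {X^ZX^z, X^zX^z}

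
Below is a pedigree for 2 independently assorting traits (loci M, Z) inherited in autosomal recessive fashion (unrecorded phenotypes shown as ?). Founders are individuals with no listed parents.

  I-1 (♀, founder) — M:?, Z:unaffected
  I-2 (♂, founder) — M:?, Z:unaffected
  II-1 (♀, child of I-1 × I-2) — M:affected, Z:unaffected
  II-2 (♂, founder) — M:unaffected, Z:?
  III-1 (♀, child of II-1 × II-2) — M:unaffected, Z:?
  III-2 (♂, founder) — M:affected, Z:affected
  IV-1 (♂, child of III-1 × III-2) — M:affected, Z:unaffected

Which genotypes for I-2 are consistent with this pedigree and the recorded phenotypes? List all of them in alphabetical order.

I-2 ∈ {Mm ZZ, Mm Zz, mm ZZ, mm Zz}

M/I-1 ? ·: Mm|mm
M/I-2 ? ·: Mm|mm
M/II-1 aff I-1×I-2: mm
M/II-2 un ·: MM|Mm
M/III-1 un II-1×II-2: Mm
M/III-2 aff ·: mm
M/IV-1 aff III-1×III-2: mm
⇒ M over [I-1,I-2,II-1,II-2,III-1,III-2,IV-1]: 8 consistent
Z/I-1 un ·: ZZ|Zz
Z/I-2 un ·: ZZ|Zz
Z/II-1 un I-1×I-2: ZZ|Zz
Z/II-2 ? ·: ZZ|Zz|zz
Z/III-1 ? II-1×II-2: ZZ|Zz
Z/III-2 aff ·: zz
Z/IV-1 un III-1×III-2: Zz
⇒ Z over [I-1,I-2,II-1,II-2,III-1,III-2,IV-1]: 31 consistent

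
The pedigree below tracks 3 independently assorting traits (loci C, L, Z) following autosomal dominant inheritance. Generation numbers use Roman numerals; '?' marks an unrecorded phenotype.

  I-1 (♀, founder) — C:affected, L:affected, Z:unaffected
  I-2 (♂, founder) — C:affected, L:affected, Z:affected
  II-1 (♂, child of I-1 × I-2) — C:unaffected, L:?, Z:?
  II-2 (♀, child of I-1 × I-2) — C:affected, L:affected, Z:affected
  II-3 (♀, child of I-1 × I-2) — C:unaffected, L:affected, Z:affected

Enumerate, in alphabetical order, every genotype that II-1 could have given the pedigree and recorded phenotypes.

II-1 ∈ {cc LL Zz, cc LL zz, cc Ll Zz, cc Ll zz, cc ll Zz, cc ll zz}

C/I-1 aff ·: Cc
C/I-2 aff ·: Cc
C/II-1 un I-1×I-2: cc
C/II-2 aff I-1×I-2: Cc|CC
C/II-3 un I-1×I-2: cc
⇒ C over [I-1,I-2,II-1,II-2,II-3]: 2 consistent
L/I-1 aff ·: Ll|LL
L/I-2 aff ·: Ll|LL
L/II-1 ? I-1×I-2: ll|Ll|LL
L/II-2 aff I-1×I-2: Ll|LL
L/II-3 aff I-1×I-2: Ll|LL
⇒ L over [I-1,I-2,II-1,II-2,II-3]: 29 consistent
Z/I-1 un ·: zz
Z/I-2 aff ·: Zz|ZZ
Z/II-1 ? I-1×I-2: zz|Zz
Z/II-2 aff I-1×I-2: Zz
Z/II-3 aff I-1×I-2: Zz
⇒ Z over [I-1,I-2,II-1,II-2,II-3]: 3 consistent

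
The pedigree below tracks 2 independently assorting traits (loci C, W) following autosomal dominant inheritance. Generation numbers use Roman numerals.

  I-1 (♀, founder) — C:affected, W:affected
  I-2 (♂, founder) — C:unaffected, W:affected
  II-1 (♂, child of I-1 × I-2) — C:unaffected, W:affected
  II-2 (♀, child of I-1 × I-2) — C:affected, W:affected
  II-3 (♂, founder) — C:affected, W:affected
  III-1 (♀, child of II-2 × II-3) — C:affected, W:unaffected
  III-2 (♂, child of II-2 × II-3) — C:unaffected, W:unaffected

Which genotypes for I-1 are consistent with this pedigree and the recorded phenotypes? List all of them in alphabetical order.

I-1 ∈ {Cc WW, Cc Ww}

C/I-1 aff ·: Cc
C/I-2 un ·: cc
C/II-1 un I-1×I-2: cc
C/II-2 aff I-1×I-2: Cc
C/II-3 aff ·: Cc
C/III-1 aff II-2×II-3: Cc|CC
C/III-2 un II-2×II-3: cc
⇒ C over [I-1,I-2,II-1,II-2,II-3,III-1,III-2]: 2 consistent
W/I-1 aff ·: Ww|WW
W/I-2 aff ·: Ww|WW
W/II-1 aff I-1×I-2: Ww|WW
W/II-2 aff I-1×I-2: Ww
W/II-3 aff ·: Ww
W/III-1 un II-2×II-3: ww
W/III-2 un II-2×II-3: ww
⇒ W over [I-1,I-2,II-1,II-2,II-3,III-1,III-2]: 6 consistent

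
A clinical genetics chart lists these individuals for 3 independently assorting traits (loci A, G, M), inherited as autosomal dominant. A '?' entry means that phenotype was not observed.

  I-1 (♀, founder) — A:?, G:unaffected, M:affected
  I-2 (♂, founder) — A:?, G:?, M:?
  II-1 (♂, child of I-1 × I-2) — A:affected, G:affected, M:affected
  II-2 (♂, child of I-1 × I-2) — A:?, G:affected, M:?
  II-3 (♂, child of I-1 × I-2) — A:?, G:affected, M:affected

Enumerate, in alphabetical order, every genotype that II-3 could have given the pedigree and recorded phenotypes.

A/I-1 ? ·: aa|Aa|AA
A/I-2 ? ·: aa|Aa|AA
A/II-1 aff I-1×I-2: Aa|AA
A/II-2 ? I-1×I-2: aa|Aa|AA
A/II-3 ? I-1×I-2: aa|Aa|AA
⇒ A over [I-1,I-2,II-1,II-2,II-3]: 45 consistent
G/I-1 un ·: gg
G/I-2 ? ·: Gg|GG
G/II-1 aff I-1×I-2: Gg
G/II-2 aff I-1×I-2: Gg
G/II-3 aff I-1×I-2: Gg
⇒ G over [I-1,I-2,II-1,II-2,II-3]: 2 consistent
M/I-1 aff ·: Mm|MM
M/I-2 ? ·: mm|Mm|MM
M/II-1 aff I-1×I-2: Mm|MM
M/II-2 ? I-1×I-2: mm|Mm|MM
M/II-3 aff I-1×I-2: Mm|MM
⇒ M over [I-1,I-2,II-1,II-2,II-3]: 32 consistent

II-3 ∈ {AA Gg MM, AA Gg Mm, Aa Gg MM, Aa Gg Mm, aa Gg MM, aa Gg Mm}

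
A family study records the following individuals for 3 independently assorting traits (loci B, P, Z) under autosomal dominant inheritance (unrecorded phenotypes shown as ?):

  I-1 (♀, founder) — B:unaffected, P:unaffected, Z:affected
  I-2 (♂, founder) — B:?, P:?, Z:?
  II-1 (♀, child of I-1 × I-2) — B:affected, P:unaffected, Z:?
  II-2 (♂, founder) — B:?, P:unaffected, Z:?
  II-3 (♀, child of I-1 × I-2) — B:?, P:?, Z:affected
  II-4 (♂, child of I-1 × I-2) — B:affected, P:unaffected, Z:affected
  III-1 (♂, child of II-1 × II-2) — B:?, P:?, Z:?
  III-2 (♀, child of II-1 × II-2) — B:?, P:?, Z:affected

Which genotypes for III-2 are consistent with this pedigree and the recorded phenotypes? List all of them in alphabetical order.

III-2 ∈ {BB pp ZZ, BB pp Zz, Bb pp ZZ, Bb pp Zz, bb pp ZZ, bb pp Zz}

B/I-1 un ·: bb
B/I-2 ? ·: Bb|BB
B/II-1 aff I-1×I-2: Bb
B/II-2 ? ·: bb|Bb|BB
B/II-3 ? I-1×I-2: bb|Bb
B/II-4 aff I-1×I-2: Bb
B/III-1 ? II-1×II-2: bb|Bb|BB
B/III-2 ? II-1×II-2: bb|Bb|BB
⇒ B over [I-1,I-2,II-1,II-2,II-3,II-4,III-1,III-2]: 51 consistent
P/I-1 un ·: pp
P/I-2 ? ·: pp|Pp
P/II-1 un I-1×I-2: pp
P/II-2 un ·: pp
P/II-3 ? I-1×I-2: pp|Pp
P/II-4 un I-1×I-2: pp
P/III-1 ? II-1×II-2: pp
P/III-2 ? II-1×II-2: pp
⇒ P over [I-1,I-2,II-1,II-2,II-3,II-4,III-1,III-2]: 3 consistent
Z/I-1 aff ·: Zz|ZZ
Z/I-2 ? ·: zz|Zz|ZZ
Z/II-1 ? I-1×I-2: zz|Zz|ZZ
Z/II-2 ? ·: zz|Zz|ZZ
Z/II-3 aff I-1×I-2: Zz|ZZ
Z/II-4 aff I-1×I-2: Zz|ZZ
Z/III-1 ? II-1×II-2: zz|Zz|ZZ
Z/III-2 aff II-1×II-2: Zz|ZZ
⇒ Z over [I-1,I-2,II-1,II-2,II-3,II-4,III-1,III-2]: 261 consistent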